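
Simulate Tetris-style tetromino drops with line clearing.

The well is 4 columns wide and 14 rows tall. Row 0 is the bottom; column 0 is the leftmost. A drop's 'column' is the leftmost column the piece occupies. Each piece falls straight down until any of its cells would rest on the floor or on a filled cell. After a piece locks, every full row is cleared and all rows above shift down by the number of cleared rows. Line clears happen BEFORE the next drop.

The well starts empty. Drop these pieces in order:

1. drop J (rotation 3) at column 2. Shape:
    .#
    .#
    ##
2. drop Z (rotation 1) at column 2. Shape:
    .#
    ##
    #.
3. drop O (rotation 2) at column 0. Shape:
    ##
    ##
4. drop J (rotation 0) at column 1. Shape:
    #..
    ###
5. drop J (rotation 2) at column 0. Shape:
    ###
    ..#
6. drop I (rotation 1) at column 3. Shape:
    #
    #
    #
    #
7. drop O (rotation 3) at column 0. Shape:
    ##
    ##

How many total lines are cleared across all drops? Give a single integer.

Answer: 2

Derivation:
Drop 1: J rot3 at col 2 lands with bottom-row=0; cleared 0 line(s) (total 0); column heights now [0 0 1 3], max=3
Drop 2: Z rot1 at col 2 lands with bottom-row=2; cleared 0 line(s) (total 0); column heights now [0 0 4 5], max=5
Drop 3: O rot2 at col 0 lands with bottom-row=0; cleared 1 line(s) (total 1); column heights now [1 1 3 4], max=4
Drop 4: J rot0 at col 1 lands with bottom-row=4; cleared 0 line(s) (total 1); column heights now [1 6 5 5], max=6
Drop 5: J rot2 at col 0 lands with bottom-row=5; cleared 0 line(s) (total 1); column heights now [7 7 7 5], max=7
Drop 6: I rot1 at col 3 lands with bottom-row=5; cleared 1 line(s) (total 2); column heights now [1 6 6 8], max=8
Drop 7: O rot3 at col 0 lands with bottom-row=6; cleared 0 line(s) (total 2); column heights now [8 8 6 8], max=8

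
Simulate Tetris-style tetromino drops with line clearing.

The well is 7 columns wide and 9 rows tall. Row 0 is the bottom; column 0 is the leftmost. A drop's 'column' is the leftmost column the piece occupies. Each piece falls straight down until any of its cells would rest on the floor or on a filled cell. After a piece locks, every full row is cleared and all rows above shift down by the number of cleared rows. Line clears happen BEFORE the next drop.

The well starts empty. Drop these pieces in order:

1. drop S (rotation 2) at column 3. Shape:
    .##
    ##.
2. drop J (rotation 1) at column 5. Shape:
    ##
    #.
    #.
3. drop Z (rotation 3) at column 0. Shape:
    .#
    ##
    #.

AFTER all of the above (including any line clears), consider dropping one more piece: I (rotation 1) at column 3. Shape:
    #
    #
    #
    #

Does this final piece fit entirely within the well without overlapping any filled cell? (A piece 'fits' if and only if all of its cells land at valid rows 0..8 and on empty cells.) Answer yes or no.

Drop 1: S rot2 at col 3 lands with bottom-row=0; cleared 0 line(s) (total 0); column heights now [0 0 0 1 2 2 0], max=2
Drop 2: J rot1 at col 5 lands with bottom-row=2; cleared 0 line(s) (total 0); column heights now [0 0 0 1 2 5 5], max=5
Drop 3: Z rot3 at col 0 lands with bottom-row=0; cleared 0 line(s) (total 0); column heights now [2 3 0 1 2 5 5], max=5
Test piece I rot1 at col 3 (width 1): heights before test = [2 3 0 1 2 5 5]; fits = True

Answer: yes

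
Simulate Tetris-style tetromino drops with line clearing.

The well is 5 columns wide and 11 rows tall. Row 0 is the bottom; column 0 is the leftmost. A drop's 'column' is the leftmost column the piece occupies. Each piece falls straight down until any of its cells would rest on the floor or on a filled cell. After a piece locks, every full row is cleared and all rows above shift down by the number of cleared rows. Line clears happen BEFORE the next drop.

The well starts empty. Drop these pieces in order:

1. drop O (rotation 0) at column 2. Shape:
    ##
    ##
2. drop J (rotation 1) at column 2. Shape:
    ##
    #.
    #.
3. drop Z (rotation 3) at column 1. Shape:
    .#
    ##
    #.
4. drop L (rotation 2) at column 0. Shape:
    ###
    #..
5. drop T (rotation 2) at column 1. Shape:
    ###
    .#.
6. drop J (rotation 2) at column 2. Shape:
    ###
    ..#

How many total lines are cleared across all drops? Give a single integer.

Drop 1: O rot0 at col 2 lands with bottom-row=0; cleared 0 line(s) (total 0); column heights now [0 0 2 2 0], max=2
Drop 2: J rot1 at col 2 lands with bottom-row=2; cleared 0 line(s) (total 0); column heights now [0 0 5 5 0], max=5
Drop 3: Z rot3 at col 1 lands with bottom-row=4; cleared 0 line(s) (total 0); column heights now [0 6 7 5 0], max=7
Drop 4: L rot2 at col 0 lands with bottom-row=6; cleared 0 line(s) (total 0); column heights now [8 8 8 5 0], max=8
Drop 5: T rot2 at col 1 lands with bottom-row=8; cleared 0 line(s) (total 0); column heights now [8 10 10 10 0], max=10
Drop 6: J rot2 at col 2 lands with bottom-row=9; cleared 0 line(s) (total 0); column heights now [8 10 11 11 11], max=11

Answer: 0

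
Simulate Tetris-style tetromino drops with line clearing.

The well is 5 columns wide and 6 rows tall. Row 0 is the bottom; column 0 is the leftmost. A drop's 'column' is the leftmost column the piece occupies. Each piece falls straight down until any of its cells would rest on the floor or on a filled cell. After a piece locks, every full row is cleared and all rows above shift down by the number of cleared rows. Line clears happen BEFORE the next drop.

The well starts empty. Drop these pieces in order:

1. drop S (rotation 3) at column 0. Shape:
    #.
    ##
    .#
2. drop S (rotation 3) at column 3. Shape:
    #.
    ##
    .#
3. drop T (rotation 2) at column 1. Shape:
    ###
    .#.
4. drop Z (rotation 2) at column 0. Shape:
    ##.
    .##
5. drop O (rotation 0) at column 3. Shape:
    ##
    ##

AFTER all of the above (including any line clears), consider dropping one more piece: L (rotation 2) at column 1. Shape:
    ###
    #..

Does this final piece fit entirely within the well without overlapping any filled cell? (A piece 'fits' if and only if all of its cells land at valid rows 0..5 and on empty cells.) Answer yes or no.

Drop 1: S rot3 at col 0 lands with bottom-row=0; cleared 0 line(s) (total 0); column heights now [3 2 0 0 0], max=3
Drop 2: S rot3 at col 3 lands with bottom-row=0; cleared 0 line(s) (total 0); column heights now [3 2 0 3 2], max=3
Drop 3: T rot2 at col 1 lands with bottom-row=2; cleared 0 line(s) (total 0); column heights now [3 4 4 4 2], max=4
Drop 4: Z rot2 at col 0 lands with bottom-row=4; cleared 0 line(s) (total 0); column heights now [6 6 5 4 2], max=6
Drop 5: O rot0 at col 3 lands with bottom-row=4; cleared 0 line(s) (total 0); column heights now [6 6 5 6 6], max=6
Test piece L rot2 at col 1 (width 3): heights before test = [6 6 5 6 6]; fits = False

Answer: no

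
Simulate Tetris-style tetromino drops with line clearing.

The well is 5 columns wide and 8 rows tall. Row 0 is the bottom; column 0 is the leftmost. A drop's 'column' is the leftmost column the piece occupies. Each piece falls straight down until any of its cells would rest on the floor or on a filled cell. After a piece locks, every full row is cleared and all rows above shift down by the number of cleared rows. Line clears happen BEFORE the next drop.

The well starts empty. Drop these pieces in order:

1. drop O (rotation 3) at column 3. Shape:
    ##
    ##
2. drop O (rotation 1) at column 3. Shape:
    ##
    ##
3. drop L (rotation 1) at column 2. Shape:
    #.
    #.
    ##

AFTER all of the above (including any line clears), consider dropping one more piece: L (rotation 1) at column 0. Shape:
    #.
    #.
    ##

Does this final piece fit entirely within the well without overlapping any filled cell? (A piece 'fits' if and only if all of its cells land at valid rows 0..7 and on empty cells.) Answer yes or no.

Drop 1: O rot3 at col 3 lands with bottom-row=0; cleared 0 line(s) (total 0); column heights now [0 0 0 2 2], max=2
Drop 2: O rot1 at col 3 lands with bottom-row=2; cleared 0 line(s) (total 0); column heights now [0 0 0 4 4], max=4
Drop 3: L rot1 at col 2 lands with bottom-row=4; cleared 0 line(s) (total 0); column heights now [0 0 7 5 4], max=7
Test piece L rot1 at col 0 (width 2): heights before test = [0 0 7 5 4]; fits = True

Answer: yes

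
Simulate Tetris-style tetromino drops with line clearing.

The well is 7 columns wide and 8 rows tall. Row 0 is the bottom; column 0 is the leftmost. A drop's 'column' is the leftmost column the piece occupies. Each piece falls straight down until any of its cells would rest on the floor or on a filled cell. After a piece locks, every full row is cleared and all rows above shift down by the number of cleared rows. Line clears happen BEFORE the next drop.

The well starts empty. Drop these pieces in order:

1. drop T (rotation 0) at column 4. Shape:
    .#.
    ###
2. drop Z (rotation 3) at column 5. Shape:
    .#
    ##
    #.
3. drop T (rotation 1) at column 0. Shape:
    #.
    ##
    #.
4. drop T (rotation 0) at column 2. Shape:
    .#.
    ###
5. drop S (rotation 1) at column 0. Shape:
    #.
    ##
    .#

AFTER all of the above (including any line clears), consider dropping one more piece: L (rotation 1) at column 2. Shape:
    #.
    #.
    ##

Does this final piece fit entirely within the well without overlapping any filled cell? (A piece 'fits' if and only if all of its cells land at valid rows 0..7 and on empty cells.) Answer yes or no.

Answer: yes

Derivation:
Drop 1: T rot0 at col 4 lands with bottom-row=0; cleared 0 line(s) (total 0); column heights now [0 0 0 0 1 2 1], max=2
Drop 2: Z rot3 at col 5 lands with bottom-row=2; cleared 0 line(s) (total 0); column heights now [0 0 0 0 1 4 5], max=5
Drop 3: T rot1 at col 0 lands with bottom-row=0; cleared 0 line(s) (total 0); column heights now [3 2 0 0 1 4 5], max=5
Drop 4: T rot0 at col 2 lands with bottom-row=1; cleared 0 line(s) (total 0); column heights now [3 2 2 3 2 4 5], max=5
Drop 5: S rot1 at col 0 lands with bottom-row=2; cleared 0 line(s) (total 0); column heights now [5 4 2 3 2 4 5], max=5
Test piece L rot1 at col 2 (width 2): heights before test = [5 4 2 3 2 4 5]; fits = True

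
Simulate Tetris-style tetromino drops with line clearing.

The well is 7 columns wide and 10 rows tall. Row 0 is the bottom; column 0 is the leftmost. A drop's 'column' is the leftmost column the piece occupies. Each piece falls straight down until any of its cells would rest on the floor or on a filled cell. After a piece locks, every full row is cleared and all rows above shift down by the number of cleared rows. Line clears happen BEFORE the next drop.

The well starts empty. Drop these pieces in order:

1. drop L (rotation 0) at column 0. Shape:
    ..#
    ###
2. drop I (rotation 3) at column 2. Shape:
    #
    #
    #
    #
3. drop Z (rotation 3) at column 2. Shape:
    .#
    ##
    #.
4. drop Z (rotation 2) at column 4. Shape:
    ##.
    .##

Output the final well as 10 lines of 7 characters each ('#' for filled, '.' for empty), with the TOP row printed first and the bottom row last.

Answer: .......
...#...
..##...
..#....
..#....
..#....
..#....
..#....
..#.##.
###..##

Derivation:
Drop 1: L rot0 at col 0 lands with bottom-row=0; cleared 0 line(s) (total 0); column heights now [1 1 2 0 0 0 0], max=2
Drop 2: I rot3 at col 2 lands with bottom-row=2; cleared 0 line(s) (total 0); column heights now [1 1 6 0 0 0 0], max=6
Drop 3: Z rot3 at col 2 lands with bottom-row=6; cleared 0 line(s) (total 0); column heights now [1 1 8 9 0 0 0], max=9
Drop 4: Z rot2 at col 4 lands with bottom-row=0; cleared 0 line(s) (total 0); column heights now [1 1 8 9 2 2 1], max=9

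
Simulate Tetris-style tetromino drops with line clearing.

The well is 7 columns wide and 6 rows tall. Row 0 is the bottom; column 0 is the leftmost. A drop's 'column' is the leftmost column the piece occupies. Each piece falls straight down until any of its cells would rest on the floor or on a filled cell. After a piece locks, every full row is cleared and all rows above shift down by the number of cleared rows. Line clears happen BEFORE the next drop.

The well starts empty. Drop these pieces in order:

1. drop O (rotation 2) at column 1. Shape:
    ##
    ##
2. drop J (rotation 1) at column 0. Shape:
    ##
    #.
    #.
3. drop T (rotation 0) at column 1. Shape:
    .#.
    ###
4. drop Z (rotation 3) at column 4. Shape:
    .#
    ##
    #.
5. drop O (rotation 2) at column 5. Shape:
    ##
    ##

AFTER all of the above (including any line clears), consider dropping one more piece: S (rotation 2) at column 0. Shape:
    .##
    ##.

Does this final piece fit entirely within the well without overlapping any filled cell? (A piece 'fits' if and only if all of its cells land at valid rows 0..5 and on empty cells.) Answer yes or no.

Answer: yes

Derivation:
Drop 1: O rot2 at col 1 lands with bottom-row=0; cleared 0 line(s) (total 0); column heights now [0 2 2 0 0 0 0], max=2
Drop 2: J rot1 at col 0 lands with bottom-row=0; cleared 0 line(s) (total 0); column heights now [3 3 2 0 0 0 0], max=3
Drop 3: T rot0 at col 1 lands with bottom-row=3; cleared 0 line(s) (total 0); column heights now [3 4 5 4 0 0 0], max=5
Drop 4: Z rot3 at col 4 lands with bottom-row=0; cleared 0 line(s) (total 0); column heights now [3 4 5 4 2 3 0], max=5
Drop 5: O rot2 at col 5 lands with bottom-row=3; cleared 0 line(s) (total 0); column heights now [3 4 5 4 2 5 5], max=5
Test piece S rot2 at col 0 (width 3): heights before test = [3 4 5 4 2 5 5]; fits = True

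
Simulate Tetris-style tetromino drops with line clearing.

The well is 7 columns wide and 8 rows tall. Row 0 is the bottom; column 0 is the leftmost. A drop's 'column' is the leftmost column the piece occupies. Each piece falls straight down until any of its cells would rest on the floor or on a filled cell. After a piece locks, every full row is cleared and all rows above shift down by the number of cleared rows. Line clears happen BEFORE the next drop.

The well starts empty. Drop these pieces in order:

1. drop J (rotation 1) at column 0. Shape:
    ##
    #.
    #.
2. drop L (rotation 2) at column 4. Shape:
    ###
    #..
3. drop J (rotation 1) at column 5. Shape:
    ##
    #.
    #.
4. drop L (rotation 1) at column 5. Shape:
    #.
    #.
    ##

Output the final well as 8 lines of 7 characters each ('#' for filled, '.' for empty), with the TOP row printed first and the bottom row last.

Answer: .....#.
.....#.
.....##
.....##
.....#.
##...#.
#...###
#...#..

Derivation:
Drop 1: J rot1 at col 0 lands with bottom-row=0; cleared 0 line(s) (total 0); column heights now [3 3 0 0 0 0 0], max=3
Drop 2: L rot2 at col 4 lands with bottom-row=0; cleared 0 line(s) (total 0); column heights now [3 3 0 0 2 2 2], max=3
Drop 3: J rot1 at col 5 lands with bottom-row=2; cleared 0 line(s) (total 0); column heights now [3 3 0 0 2 5 5], max=5
Drop 4: L rot1 at col 5 lands with bottom-row=5; cleared 0 line(s) (total 0); column heights now [3 3 0 0 2 8 6], max=8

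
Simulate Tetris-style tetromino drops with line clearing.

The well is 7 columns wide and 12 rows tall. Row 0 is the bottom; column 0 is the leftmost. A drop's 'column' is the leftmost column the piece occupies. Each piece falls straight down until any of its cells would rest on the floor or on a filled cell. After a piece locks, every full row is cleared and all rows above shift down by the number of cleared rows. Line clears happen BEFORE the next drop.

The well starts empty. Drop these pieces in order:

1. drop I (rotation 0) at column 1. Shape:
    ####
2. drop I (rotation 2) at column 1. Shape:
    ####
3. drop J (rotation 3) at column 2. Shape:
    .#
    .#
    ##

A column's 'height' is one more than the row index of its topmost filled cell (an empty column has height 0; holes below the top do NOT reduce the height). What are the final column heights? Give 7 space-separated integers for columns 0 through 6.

Answer: 0 2 3 5 2 0 0

Derivation:
Drop 1: I rot0 at col 1 lands with bottom-row=0; cleared 0 line(s) (total 0); column heights now [0 1 1 1 1 0 0], max=1
Drop 2: I rot2 at col 1 lands with bottom-row=1; cleared 0 line(s) (total 0); column heights now [0 2 2 2 2 0 0], max=2
Drop 3: J rot3 at col 2 lands with bottom-row=2; cleared 0 line(s) (total 0); column heights now [0 2 3 5 2 0 0], max=5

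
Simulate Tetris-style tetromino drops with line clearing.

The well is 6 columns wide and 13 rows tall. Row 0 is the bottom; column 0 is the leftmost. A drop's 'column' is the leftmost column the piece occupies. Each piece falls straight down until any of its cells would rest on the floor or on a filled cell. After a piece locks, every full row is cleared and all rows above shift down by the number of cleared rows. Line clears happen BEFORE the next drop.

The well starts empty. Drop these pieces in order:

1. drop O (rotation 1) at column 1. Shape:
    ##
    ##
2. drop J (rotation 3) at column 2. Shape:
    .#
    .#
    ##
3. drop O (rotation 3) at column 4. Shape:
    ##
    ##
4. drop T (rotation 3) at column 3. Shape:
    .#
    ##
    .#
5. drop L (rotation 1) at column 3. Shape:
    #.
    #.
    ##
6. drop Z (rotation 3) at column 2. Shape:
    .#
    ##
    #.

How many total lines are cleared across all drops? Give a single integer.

Answer: 0

Derivation:
Drop 1: O rot1 at col 1 lands with bottom-row=0; cleared 0 line(s) (total 0); column heights now [0 2 2 0 0 0], max=2
Drop 2: J rot3 at col 2 lands with bottom-row=2; cleared 0 line(s) (total 0); column heights now [0 2 3 5 0 0], max=5
Drop 3: O rot3 at col 4 lands with bottom-row=0; cleared 0 line(s) (total 0); column heights now [0 2 3 5 2 2], max=5
Drop 4: T rot3 at col 3 lands with bottom-row=4; cleared 0 line(s) (total 0); column heights now [0 2 3 6 7 2], max=7
Drop 5: L rot1 at col 3 lands with bottom-row=7; cleared 0 line(s) (total 0); column heights now [0 2 3 10 8 2], max=10
Drop 6: Z rot3 at col 2 lands with bottom-row=9; cleared 0 line(s) (total 0); column heights now [0 2 11 12 8 2], max=12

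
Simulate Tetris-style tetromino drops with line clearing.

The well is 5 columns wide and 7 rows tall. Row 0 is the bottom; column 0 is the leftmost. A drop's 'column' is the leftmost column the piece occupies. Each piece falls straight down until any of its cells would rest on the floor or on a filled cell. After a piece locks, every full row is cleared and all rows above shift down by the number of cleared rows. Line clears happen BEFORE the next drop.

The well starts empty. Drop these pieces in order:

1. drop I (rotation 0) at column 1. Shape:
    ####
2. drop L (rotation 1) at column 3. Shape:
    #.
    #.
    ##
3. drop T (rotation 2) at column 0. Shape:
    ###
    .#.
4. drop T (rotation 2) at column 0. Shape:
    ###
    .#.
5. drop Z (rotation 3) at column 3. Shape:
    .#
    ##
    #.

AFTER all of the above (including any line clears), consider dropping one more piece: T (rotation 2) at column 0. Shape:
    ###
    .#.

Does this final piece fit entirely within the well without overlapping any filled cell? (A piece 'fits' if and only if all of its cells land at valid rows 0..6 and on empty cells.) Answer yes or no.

Answer: yes

Derivation:
Drop 1: I rot0 at col 1 lands with bottom-row=0; cleared 0 line(s) (total 0); column heights now [0 1 1 1 1], max=1
Drop 2: L rot1 at col 3 lands with bottom-row=1; cleared 0 line(s) (total 0); column heights now [0 1 1 4 2], max=4
Drop 3: T rot2 at col 0 lands with bottom-row=1; cleared 0 line(s) (total 0); column heights now [3 3 3 4 2], max=4
Drop 4: T rot2 at col 0 lands with bottom-row=3; cleared 0 line(s) (total 0); column heights now [5 5 5 4 2], max=5
Drop 5: Z rot3 at col 3 lands with bottom-row=4; cleared 0 line(s) (total 0); column heights now [5 5 5 6 7], max=7
Test piece T rot2 at col 0 (width 3): heights before test = [5 5 5 6 7]; fits = True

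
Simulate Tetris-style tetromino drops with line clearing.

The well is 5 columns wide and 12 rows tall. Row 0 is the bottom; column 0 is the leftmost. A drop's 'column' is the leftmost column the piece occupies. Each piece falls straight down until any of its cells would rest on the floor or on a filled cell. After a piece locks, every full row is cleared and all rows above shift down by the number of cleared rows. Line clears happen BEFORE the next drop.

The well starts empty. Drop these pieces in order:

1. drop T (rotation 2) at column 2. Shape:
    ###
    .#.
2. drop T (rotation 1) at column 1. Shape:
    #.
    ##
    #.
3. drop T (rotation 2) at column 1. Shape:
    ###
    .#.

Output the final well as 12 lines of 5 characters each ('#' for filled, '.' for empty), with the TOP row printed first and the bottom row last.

Answer: .....
.....
.....
.....
.....
.....
.....
.###.
.##..
.##..
.####
...#.

Derivation:
Drop 1: T rot2 at col 2 lands with bottom-row=0; cleared 0 line(s) (total 0); column heights now [0 0 2 2 2], max=2
Drop 2: T rot1 at col 1 lands with bottom-row=1; cleared 0 line(s) (total 0); column heights now [0 4 3 2 2], max=4
Drop 3: T rot2 at col 1 lands with bottom-row=3; cleared 0 line(s) (total 0); column heights now [0 5 5 5 2], max=5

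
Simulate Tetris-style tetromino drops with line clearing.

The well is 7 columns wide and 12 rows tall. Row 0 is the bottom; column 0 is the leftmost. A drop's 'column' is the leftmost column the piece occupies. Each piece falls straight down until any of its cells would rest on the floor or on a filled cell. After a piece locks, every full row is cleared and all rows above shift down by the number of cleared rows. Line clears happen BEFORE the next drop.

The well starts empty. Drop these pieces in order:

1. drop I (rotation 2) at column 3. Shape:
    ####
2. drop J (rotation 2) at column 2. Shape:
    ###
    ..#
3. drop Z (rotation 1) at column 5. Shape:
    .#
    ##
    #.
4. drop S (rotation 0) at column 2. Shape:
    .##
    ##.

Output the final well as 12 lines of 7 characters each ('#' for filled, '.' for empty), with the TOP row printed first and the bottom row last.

Drop 1: I rot2 at col 3 lands with bottom-row=0; cleared 0 line(s) (total 0); column heights now [0 0 0 1 1 1 1], max=1
Drop 2: J rot2 at col 2 lands with bottom-row=1; cleared 0 line(s) (total 0); column heights now [0 0 3 3 3 1 1], max=3
Drop 3: Z rot1 at col 5 lands with bottom-row=1; cleared 0 line(s) (total 0); column heights now [0 0 3 3 3 3 4], max=4
Drop 4: S rot0 at col 2 lands with bottom-row=3; cleared 0 line(s) (total 0); column heights now [0 0 4 5 5 3 4], max=5

Answer: .......
.......
.......
.......
.......
.......
.......
...##..
..##..#
..#####
....##.
...####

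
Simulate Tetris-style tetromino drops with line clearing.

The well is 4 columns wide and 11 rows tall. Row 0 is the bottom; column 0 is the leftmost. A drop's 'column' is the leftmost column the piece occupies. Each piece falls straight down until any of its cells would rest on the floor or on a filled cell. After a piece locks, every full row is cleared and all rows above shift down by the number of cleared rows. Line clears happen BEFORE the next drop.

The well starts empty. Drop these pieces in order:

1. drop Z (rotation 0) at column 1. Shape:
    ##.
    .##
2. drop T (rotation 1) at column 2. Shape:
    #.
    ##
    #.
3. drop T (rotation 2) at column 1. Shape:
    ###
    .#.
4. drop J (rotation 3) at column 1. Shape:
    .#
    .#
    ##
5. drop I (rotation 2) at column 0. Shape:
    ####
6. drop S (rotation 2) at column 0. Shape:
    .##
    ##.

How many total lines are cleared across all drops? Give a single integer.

Answer: 1

Derivation:
Drop 1: Z rot0 at col 1 lands with bottom-row=0; cleared 0 line(s) (total 0); column heights now [0 2 2 1], max=2
Drop 2: T rot1 at col 2 lands with bottom-row=2; cleared 0 line(s) (total 0); column heights now [0 2 5 4], max=5
Drop 3: T rot2 at col 1 lands with bottom-row=5; cleared 0 line(s) (total 0); column heights now [0 7 7 7], max=7
Drop 4: J rot3 at col 1 lands with bottom-row=7; cleared 0 line(s) (total 0); column heights now [0 8 10 7], max=10
Drop 5: I rot2 at col 0 lands with bottom-row=10; cleared 1 line(s) (total 1); column heights now [0 8 10 7], max=10
Drop 6: S rot2 at col 0 lands with bottom-row=9; cleared 0 line(s) (total 1); column heights now [10 11 11 7], max=11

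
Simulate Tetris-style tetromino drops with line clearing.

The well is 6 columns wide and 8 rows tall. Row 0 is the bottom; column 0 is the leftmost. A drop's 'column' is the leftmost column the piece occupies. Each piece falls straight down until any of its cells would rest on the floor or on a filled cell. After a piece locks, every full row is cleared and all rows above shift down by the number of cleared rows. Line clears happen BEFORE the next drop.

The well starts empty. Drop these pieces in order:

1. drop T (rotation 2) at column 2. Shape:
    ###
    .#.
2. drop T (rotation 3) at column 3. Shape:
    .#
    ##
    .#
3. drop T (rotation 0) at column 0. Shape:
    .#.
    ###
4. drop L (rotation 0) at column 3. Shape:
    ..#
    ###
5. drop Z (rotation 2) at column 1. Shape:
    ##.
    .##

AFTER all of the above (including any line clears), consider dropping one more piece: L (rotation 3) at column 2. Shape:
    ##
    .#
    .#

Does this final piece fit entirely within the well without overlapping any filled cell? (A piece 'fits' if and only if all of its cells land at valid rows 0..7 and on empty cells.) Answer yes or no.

Answer: no

Derivation:
Drop 1: T rot2 at col 2 lands with bottom-row=0; cleared 0 line(s) (total 0); column heights now [0 0 2 2 2 0], max=2
Drop 2: T rot3 at col 3 lands with bottom-row=2; cleared 0 line(s) (total 0); column heights now [0 0 2 4 5 0], max=5
Drop 3: T rot0 at col 0 lands with bottom-row=2; cleared 0 line(s) (total 0); column heights now [3 4 3 4 5 0], max=5
Drop 4: L rot0 at col 3 lands with bottom-row=5; cleared 0 line(s) (total 0); column heights now [3 4 3 6 6 7], max=7
Drop 5: Z rot2 at col 1 lands with bottom-row=6; cleared 0 line(s) (total 0); column heights now [3 8 8 7 6 7], max=8
Test piece L rot3 at col 2 (width 2): heights before test = [3 8 8 7 6 7]; fits = False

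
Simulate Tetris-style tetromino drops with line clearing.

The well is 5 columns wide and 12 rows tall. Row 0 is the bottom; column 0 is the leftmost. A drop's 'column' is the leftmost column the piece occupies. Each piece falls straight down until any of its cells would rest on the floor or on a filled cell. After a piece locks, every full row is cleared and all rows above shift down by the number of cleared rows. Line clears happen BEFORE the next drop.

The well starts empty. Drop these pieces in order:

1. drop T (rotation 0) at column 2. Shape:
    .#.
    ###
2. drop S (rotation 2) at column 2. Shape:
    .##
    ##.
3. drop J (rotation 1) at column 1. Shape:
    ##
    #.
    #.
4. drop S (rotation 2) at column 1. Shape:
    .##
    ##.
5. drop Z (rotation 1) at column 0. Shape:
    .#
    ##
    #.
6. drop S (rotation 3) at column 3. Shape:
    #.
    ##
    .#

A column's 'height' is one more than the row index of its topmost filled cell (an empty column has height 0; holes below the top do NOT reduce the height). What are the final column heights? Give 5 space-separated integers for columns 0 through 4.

Drop 1: T rot0 at col 2 lands with bottom-row=0; cleared 0 line(s) (total 0); column heights now [0 0 1 2 1], max=2
Drop 2: S rot2 at col 2 lands with bottom-row=2; cleared 0 line(s) (total 0); column heights now [0 0 3 4 4], max=4
Drop 3: J rot1 at col 1 lands with bottom-row=1; cleared 0 line(s) (total 0); column heights now [0 4 4 4 4], max=4
Drop 4: S rot2 at col 1 lands with bottom-row=4; cleared 0 line(s) (total 0); column heights now [0 5 6 6 4], max=6
Drop 5: Z rot1 at col 0 lands with bottom-row=4; cleared 0 line(s) (total 0); column heights now [6 7 6 6 4], max=7
Drop 6: S rot3 at col 3 lands with bottom-row=5; cleared 1 line(s) (total 1); column heights now [5 6 5 7 6], max=7

Answer: 5 6 5 7 6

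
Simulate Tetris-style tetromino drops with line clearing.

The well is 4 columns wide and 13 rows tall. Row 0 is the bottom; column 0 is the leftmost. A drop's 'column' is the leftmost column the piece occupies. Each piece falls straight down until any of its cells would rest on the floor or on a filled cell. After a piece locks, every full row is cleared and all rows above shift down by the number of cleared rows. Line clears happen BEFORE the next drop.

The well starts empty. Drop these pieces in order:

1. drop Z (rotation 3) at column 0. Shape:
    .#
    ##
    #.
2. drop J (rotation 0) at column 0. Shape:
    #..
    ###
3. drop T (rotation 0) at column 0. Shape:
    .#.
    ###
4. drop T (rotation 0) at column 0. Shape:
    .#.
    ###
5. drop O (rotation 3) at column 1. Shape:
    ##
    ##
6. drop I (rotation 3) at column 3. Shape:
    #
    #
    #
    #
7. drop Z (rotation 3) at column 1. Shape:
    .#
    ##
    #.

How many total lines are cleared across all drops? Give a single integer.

Drop 1: Z rot3 at col 0 lands with bottom-row=0; cleared 0 line(s) (total 0); column heights now [2 3 0 0], max=3
Drop 2: J rot0 at col 0 lands with bottom-row=3; cleared 0 line(s) (total 0); column heights now [5 4 4 0], max=5
Drop 3: T rot0 at col 0 lands with bottom-row=5; cleared 0 line(s) (total 0); column heights now [6 7 6 0], max=7
Drop 4: T rot0 at col 0 lands with bottom-row=7; cleared 0 line(s) (total 0); column heights now [8 9 8 0], max=9
Drop 5: O rot3 at col 1 lands with bottom-row=9; cleared 0 line(s) (total 0); column heights now [8 11 11 0], max=11
Drop 6: I rot3 at col 3 lands with bottom-row=0; cleared 1 line(s) (total 1); column heights now [7 10 10 3], max=10
Drop 7: Z rot3 at col 1 lands with bottom-row=10; cleared 0 line(s) (total 1); column heights now [7 12 13 3], max=13

Answer: 1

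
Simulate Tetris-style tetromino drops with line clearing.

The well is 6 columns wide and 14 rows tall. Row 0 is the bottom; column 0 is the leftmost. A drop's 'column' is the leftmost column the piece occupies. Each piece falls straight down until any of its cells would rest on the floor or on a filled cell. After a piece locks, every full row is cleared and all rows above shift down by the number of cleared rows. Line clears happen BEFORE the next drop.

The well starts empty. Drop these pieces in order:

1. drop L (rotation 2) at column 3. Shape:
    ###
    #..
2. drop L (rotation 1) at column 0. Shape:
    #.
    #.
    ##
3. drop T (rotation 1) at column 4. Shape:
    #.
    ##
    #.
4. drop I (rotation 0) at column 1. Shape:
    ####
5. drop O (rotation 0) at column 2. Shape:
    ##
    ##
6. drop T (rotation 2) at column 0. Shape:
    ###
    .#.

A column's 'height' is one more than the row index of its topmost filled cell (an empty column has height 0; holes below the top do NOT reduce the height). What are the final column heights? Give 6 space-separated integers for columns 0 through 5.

Answer: 9 9 9 8 6 4

Derivation:
Drop 1: L rot2 at col 3 lands with bottom-row=0; cleared 0 line(s) (total 0); column heights now [0 0 0 2 2 2], max=2
Drop 2: L rot1 at col 0 lands with bottom-row=0; cleared 0 line(s) (total 0); column heights now [3 1 0 2 2 2], max=3
Drop 3: T rot1 at col 4 lands with bottom-row=2; cleared 0 line(s) (total 0); column heights now [3 1 0 2 5 4], max=5
Drop 4: I rot0 at col 1 lands with bottom-row=5; cleared 0 line(s) (total 0); column heights now [3 6 6 6 6 4], max=6
Drop 5: O rot0 at col 2 lands with bottom-row=6; cleared 0 line(s) (total 0); column heights now [3 6 8 8 6 4], max=8
Drop 6: T rot2 at col 0 lands with bottom-row=7; cleared 0 line(s) (total 0); column heights now [9 9 9 8 6 4], max=9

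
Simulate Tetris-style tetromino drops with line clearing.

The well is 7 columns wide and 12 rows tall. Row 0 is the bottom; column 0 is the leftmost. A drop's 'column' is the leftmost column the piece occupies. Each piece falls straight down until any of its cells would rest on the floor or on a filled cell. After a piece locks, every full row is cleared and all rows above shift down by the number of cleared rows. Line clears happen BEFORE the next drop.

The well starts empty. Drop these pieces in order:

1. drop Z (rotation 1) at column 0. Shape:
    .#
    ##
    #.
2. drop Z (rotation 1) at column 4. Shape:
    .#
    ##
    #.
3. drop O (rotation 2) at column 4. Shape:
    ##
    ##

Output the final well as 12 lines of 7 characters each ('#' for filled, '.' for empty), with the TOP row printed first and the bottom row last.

Answer: .......
.......
.......
.......
.......
.......
.......
....##.
....##.
.#...#.
##..##.
#...#..

Derivation:
Drop 1: Z rot1 at col 0 lands with bottom-row=0; cleared 0 line(s) (total 0); column heights now [2 3 0 0 0 0 0], max=3
Drop 2: Z rot1 at col 4 lands with bottom-row=0; cleared 0 line(s) (total 0); column heights now [2 3 0 0 2 3 0], max=3
Drop 3: O rot2 at col 4 lands with bottom-row=3; cleared 0 line(s) (total 0); column heights now [2 3 0 0 5 5 0], max=5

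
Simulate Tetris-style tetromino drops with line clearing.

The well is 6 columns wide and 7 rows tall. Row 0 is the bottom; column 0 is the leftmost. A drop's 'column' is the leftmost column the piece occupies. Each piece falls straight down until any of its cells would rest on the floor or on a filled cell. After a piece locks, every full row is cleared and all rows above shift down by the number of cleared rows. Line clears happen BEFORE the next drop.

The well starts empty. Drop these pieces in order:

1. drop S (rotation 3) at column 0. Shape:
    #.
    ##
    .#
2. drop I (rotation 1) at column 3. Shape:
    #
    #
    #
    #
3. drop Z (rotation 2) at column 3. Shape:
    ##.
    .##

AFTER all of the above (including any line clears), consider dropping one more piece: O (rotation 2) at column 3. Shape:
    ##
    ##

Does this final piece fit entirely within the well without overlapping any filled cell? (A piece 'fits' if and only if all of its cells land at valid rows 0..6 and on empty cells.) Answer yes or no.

Drop 1: S rot3 at col 0 lands with bottom-row=0; cleared 0 line(s) (total 0); column heights now [3 2 0 0 0 0], max=3
Drop 2: I rot1 at col 3 lands with bottom-row=0; cleared 0 line(s) (total 0); column heights now [3 2 0 4 0 0], max=4
Drop 3: Z rot2 at col 3 lands with bottom-row=3; cleared 0 line(s) (total 0); column heights now [3 2 0 5 5 4], max=5
Test piece O rot2 at col 3 (width 2): heights before test = [3 2 0 5 5 4]; fits = True

Answer: yes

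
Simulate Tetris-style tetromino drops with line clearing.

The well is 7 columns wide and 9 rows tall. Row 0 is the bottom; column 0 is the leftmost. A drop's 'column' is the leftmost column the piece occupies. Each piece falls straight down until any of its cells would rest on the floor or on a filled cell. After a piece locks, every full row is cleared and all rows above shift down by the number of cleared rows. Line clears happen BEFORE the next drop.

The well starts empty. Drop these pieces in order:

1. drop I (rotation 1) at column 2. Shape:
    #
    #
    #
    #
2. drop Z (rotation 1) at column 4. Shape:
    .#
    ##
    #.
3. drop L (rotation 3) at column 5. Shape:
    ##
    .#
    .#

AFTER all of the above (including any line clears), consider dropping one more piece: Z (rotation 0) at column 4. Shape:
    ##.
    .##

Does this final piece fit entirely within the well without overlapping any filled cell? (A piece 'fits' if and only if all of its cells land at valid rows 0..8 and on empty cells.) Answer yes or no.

Answer: yes

Derivation:
Drop 1: I rot1 at col 2 lands with bottom-row=0; cleared 0 line(s) (total 0); column heights now [0 0 4 0 0 0 0], max=4
Drop 2: Z rot1 at col 4 lands with bottom-row=0; cleared 0 line(s) (total 0); column heights now [0 0 4 0 2 3 0], max=4
Drop 3: L rot3 at col 5 lands with bottom-row=1; cleared 0 line(s) (total 0); column heights now [0 0 4 0 2 4 4], max=4
Test piece Z rot0 at col 4 (width 3): heights before test = [0 0 4 0 2 4 4]; fits = True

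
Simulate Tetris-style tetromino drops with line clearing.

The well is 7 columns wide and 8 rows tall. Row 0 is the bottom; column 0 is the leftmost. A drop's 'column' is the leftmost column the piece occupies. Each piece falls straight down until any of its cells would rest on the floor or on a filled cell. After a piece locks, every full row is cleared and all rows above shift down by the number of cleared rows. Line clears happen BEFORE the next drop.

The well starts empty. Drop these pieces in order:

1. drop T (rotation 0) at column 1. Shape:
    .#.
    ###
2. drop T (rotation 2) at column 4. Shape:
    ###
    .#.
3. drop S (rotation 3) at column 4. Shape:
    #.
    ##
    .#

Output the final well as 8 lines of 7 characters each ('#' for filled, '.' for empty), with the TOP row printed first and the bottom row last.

Drop 1: T rot0 at col 1 lands with bottom-row=0; cleared 0 line(s) (total 0); column heights now [0 1 2 1 0 0 0], max=2
Drop 2: T rot2 at col 4 lands with bottom-row=0; cleared 0 line(s) (total 0); column heights now [0 1 2 1 2 2 2], max=2
Drop 3: S rot3 at col 4 lands with bottom-row=2; cleared 0 line(s) (total 0); column heights now [0 1 2 1 5 4 2], max=5

Answer: .......
.......
.......
....#..
....##.
.....#.
..#.###
.###.#.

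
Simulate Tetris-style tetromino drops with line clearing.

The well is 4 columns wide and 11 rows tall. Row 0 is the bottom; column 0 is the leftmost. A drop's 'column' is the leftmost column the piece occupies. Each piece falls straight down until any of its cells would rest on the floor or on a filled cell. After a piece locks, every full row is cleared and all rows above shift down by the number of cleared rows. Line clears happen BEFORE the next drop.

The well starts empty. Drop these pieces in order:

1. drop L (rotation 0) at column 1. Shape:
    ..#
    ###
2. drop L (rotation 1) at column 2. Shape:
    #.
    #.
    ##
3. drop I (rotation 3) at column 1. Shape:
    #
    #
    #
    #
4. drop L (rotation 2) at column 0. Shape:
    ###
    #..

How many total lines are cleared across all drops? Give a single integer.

Answer: 0

Derivation:
Drop 1: L rot0 at col 1 lands with bottom-row=0; cleared 0 line(s) (total 0); column heights now [0 1 1 2], max=2
Drop 2: L rot1 at col 2 lands with bottom-row=2; cleared 0 line(s) (total 0); column heights now [0 1 5 3], max=5
Drop 3: I rot3 at col 1 lands with bottom-row=1; cleared 0 line(s) (total 0); column heights now [0 5 5 3], max=5
Drop 4: L rot2 at col 0 lands with bottom-row=4; cleared 0 line(s) (total 0); column heights now [6 6 6 3], max=6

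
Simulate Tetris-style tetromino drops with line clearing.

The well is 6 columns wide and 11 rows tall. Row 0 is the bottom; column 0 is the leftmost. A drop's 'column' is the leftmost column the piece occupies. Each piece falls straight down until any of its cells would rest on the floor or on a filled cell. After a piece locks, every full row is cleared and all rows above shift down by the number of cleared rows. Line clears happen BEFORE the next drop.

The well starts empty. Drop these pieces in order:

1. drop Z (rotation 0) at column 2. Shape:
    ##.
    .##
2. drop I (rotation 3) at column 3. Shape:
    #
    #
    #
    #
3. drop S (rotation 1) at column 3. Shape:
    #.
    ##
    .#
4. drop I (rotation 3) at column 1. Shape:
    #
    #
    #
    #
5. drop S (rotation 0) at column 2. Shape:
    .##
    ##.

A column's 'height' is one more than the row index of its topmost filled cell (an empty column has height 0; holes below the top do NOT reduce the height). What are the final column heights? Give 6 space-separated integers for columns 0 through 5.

Answer: 0 4 9 10 10 0

Derivation:
Drop 1: Z rot0 at col 2 lands with bottom-row=0; cleared 0 line(s) (total 0); column heights now [0 0 2 2 1 0], max=2
Drop 2: I rot3 at col 3 lands with bottom-row=2; cleared 0 line(s) (total 0); column heights now [0 0 2 6 1 0], max=6
Drop 3: S rot1 at col 3 lands with bottom-row=5; cleared 0 line(s) (total 0); column heights now [0 0 2 8 7 0], max=8
Drop 4: I rot3 at col 1 lands with bottom-row=0; cleared 0 line(s) (total 0); column heights now [0 4 2 8 7 0], max=8
Drop 5: S rot0 at col 2 lands with bottom-row=8; cleared 0 line(s) (total 0); column heights now [0 4 9 10 10 0], max=10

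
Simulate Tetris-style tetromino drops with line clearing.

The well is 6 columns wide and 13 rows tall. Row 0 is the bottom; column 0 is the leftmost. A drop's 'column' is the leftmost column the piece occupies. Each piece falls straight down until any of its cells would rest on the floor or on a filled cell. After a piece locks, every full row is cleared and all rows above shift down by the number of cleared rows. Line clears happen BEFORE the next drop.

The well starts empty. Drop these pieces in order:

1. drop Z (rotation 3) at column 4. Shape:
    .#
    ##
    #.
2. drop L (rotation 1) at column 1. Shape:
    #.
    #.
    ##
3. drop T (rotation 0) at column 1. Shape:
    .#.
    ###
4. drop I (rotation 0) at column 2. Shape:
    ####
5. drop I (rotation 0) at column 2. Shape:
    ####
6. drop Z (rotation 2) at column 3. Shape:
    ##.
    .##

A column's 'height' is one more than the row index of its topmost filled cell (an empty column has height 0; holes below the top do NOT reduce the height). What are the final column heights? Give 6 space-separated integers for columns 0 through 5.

Answer: 0 4 7 9 9 8

Derivation:
Drop 1: Z rot3 at col 4 lands with bottom-row=0; cleared 0 line(s) (total 0); column heights now [0 0 0 0 2 3], max=3
Drop 2: L rot1 at col 1 lands with bottom-row=0; cleared 0 line(s) (total 0); column heights now [0 3 1 0 2 3], max=3
Drop 3: T rot0 at col 1 lands with bottom-row=3; cleared 0 line(s) (total 0); column heights now [0 4 5 4 2 3], max=5
Drop 4: I rot0 at col 2 lands with bottom-row=5; cleared 0 line(s) (total 0); column heights now [0 4 6 6 6 6], max=6
Drop 5: I rot0 at col 2 lands with bottom-row=6; cleared 0 line(s) (total 0); column heights now [0 4 7 7 7 7], max=7
Drop 6: Z rot2 at col 3 lands with bottom-row=7; cleared 0 line(s) (total 0); column heights now [0 4 7 9 9 8], max=9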